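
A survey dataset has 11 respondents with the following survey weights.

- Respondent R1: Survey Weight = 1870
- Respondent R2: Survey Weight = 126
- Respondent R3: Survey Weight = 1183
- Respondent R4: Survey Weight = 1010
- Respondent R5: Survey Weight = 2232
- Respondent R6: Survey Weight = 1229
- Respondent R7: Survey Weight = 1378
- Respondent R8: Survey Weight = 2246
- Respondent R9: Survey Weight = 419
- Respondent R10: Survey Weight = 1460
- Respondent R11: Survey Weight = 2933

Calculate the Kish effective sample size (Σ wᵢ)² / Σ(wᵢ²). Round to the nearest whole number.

9

Σ wᵢ = 1870 + 126 + 1183 + 1010 + 2232 + 1229 + 1378 + 2246 + 419 + 1460 + 2933 = 16086
Σ wᵢ² = 30277680
n_eff = 16086² / 30277680 = 258759396 / 30277680 = 8.5462095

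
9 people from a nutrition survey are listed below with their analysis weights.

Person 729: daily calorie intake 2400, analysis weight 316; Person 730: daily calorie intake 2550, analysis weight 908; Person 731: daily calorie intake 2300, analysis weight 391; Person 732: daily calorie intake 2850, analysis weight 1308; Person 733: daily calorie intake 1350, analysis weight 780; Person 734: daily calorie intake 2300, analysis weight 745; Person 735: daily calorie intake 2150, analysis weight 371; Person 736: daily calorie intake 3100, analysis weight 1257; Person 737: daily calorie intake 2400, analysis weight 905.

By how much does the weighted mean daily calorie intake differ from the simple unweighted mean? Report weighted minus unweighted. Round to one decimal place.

Unweighted sum = 21400
Unweighted mean = 21400 / 9 = 2377.7778
Weighted sum = 2400×316 + 2550×908 + 2300×391 + 2850×1308 + 1350×780 + 2300×745 + 2150×371 + 3100×1257 + 2400×905
  = 758400 + 2315400 + 899300 + 3727800 + 1053000 + 1713500 + 797650 + 3896700 + 2172000 = 17333750
Sum of weights = 316 + 908 + 391 + 1308 + 780 + 745 + 371 + 1257 + 905 = 6981
Weighted mean = 17333750 / 6981 = 2482.9895
Difference (weighted minus unweighted) = 105.21177

105.2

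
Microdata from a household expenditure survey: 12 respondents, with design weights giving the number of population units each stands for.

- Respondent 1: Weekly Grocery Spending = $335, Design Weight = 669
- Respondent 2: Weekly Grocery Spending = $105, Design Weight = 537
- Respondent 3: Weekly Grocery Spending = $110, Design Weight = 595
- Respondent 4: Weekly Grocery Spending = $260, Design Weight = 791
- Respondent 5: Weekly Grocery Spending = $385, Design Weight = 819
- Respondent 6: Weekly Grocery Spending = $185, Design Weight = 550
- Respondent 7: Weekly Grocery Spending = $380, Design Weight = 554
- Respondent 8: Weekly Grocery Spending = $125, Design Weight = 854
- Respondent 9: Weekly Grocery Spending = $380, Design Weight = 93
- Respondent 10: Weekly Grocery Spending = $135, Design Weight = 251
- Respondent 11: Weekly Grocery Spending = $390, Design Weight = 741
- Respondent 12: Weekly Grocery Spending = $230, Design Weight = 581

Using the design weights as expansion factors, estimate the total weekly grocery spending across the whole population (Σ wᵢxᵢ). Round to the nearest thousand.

1778000

Weighted total = 335×669 + 105×537 + 110×595 + 260×791 + 385×819 + 185×550 + 380×554 + 125×854 + 380×93 + 135×251 + 390×741 + 230×581
  = 224115 + 56385 + 65450 + 205660 + 315315 + 101750 + 210520 + 106750 + 35340 + 33885 + 288990 + 133630 = 1777790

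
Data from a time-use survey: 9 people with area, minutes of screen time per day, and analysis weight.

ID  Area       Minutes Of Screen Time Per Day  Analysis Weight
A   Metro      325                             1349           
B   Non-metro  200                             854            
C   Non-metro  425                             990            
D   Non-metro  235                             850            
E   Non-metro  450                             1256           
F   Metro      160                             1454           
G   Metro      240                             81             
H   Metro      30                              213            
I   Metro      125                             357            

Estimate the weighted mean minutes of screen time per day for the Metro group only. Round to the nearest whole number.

Metro rows: A, F, G, H, I
Weighted sum = 325×1349 + 160×1454 + 240×81 + 30×213 + 125×357
  = 438425 + 232640 + 19440 + 6390 + 44625 = 741520
Sum of weights = 1349 + 1454 + 81 + 213 + 357 = 3454
Weighted mean = 741520 / 3454 = 214.68442

215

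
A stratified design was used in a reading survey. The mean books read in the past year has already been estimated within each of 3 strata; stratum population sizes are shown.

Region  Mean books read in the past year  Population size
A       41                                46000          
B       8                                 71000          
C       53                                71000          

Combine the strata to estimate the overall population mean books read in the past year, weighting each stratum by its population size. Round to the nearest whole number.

33

Σ Nₕ·x̄ₕ = 41×46000 + 8×71000 + 53×71000
  = 1886000 + 568000 + 3763000 = 6217000
Σ Nₕ = 46000 + 71000 + 71000 = 188000
Overall mean = 6217000 / 188000 = 33.069149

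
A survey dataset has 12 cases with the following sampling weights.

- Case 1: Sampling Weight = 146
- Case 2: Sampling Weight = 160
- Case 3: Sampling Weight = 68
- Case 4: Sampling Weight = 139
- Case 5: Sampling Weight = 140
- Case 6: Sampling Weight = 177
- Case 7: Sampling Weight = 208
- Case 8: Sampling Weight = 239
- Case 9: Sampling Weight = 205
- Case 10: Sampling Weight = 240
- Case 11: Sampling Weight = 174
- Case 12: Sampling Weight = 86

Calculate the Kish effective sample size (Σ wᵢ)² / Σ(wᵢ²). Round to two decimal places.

10.93

Σ wᵢ = 146 + 160 + 68 + 139 + 140 + 177 + 208 + 239 + 205 + 240 + 174 + 86 = 1982
Σ wᵢ² = 359472
n_eff = 1982² / 359472 = 3928324 / 359472 = 10.928039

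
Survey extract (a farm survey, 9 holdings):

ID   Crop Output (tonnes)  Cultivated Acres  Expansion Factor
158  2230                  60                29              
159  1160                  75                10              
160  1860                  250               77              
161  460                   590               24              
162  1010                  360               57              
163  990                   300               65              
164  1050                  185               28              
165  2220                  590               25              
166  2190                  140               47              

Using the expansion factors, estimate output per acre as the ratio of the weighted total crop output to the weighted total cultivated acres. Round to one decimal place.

Σ wᵢ·y = 2230×29 + 1160×10 + 1860×77 + 460×24 + 1010×57 + 990×65 + 1050×28 + 2220×25 + 2190×47
  = 64670 + 11600 + 143220 + 11040 + 57570 + 64350 + 29400 + 55500 + 102930 = 540280
Σ wᵢ·x = 60×29 + 75×10 + 250×77 + 590×24 + 360×57 + 300×65 + 185×28 + 590×25 + 140×47
  = 102430
Ratio = 540280 / 102430 = 5.2746266

5.3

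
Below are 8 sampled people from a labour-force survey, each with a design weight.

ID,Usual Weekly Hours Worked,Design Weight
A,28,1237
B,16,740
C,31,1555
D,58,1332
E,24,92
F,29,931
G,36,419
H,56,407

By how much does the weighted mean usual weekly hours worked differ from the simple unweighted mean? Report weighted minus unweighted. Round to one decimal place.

0.9

Unweighted sum = 28 + 16 + 31 + 58 + 24 + 29 + 36 + 56 = 278
Unweighted mean = 278 / 8 = 34.75
Weighted sum = 28×1237 + 16×740 + 31×1555 + 58×1332 + 24×92 + 29×931 + 36×419 + 56×407
  = 239020
Sum of weights = 1237 + 740 + 1555 + 1332 + 92 + 931 + 419 + 407 = 6713
Weighted mean = 239020 / 6713 = 35.605541
Difference (weighted minus unweighted) = 0.85554149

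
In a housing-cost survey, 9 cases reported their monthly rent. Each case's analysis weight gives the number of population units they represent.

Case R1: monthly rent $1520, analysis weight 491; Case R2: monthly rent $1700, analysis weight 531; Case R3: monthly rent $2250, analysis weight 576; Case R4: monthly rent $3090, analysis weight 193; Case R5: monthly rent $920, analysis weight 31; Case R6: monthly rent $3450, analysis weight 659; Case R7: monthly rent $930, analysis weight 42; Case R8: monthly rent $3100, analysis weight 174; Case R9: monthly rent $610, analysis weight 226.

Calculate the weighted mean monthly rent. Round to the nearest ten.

Weighted sum = 1520×491 + 1700×531 + 2250×576 + 3090×193 + 920×31 + 3450×659 + 930×42 + 3100×174 + 610×226
  = 6559780
Sum of weights = 491 + 531 + 576 + 193 + 31 + 659 + 42 + 174 + 226 = 2923
Weighted mean = 6559780 / 2923 = 2244.1943

2240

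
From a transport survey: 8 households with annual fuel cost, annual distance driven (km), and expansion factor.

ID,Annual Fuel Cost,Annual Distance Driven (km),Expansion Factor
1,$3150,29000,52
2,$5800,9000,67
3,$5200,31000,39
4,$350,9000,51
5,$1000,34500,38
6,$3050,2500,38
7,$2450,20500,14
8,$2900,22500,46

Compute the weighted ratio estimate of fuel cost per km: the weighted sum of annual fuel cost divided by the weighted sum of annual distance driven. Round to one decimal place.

Σ wᵢ·y = 3150×52 + 5800×67 + 5200×39 + 350×51 + 1000×38 + 3050×38 + 2450×14 + 2900×46
  = 163800 + 388600 + 202800 + 17850 + 38000 + 115900 + 34300 + 133400 = 1094650
Σ wᵢ·x = 29000×52 + 9000×67 + 31000×39 + 9000×51 + 34500×38 + 2500×38 + 20500×14 + 22500×46
  = 1508000 + 603000 + 1209000 + 459000 + 1311000 + 95000 + 287000 + 1035000 = 6507000
Ratio = 1094650 / 6507000 = 0.16822653

0.2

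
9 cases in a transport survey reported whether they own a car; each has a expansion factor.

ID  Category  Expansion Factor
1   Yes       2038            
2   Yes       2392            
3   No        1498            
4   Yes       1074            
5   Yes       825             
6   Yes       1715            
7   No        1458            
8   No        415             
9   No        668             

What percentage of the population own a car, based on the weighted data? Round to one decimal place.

Sum of weights for 'Yes' = 2038 + 2392 + 1074 + 825 + 1715 = 8044
Total weight = 12083
Weighted proportion = 8044 / 12083 = 0.66572871 → 66.572871%

66.6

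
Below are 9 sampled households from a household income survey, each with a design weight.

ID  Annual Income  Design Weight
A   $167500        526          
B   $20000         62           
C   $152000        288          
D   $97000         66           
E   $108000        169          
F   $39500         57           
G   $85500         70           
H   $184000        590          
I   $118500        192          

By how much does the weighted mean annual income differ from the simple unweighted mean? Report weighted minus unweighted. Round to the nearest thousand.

Unweighted sum = 167500 + 20000 + 152000 + 97000 + 108000 + 39500 + 85500 + 184000 + 118500 = 972000
Unweighted mean = 972000 / 9 = 108000
Weighted sum = 167500×526 + 20000×62 + 152000×288 + 97000×66 + 108000×169 + 39500×57 + 85500×70 + 184000×590 + 118500×192
  = 297323500
Sum of weights = 2020
Weighted mean = 297323500 / 2020 = 147189.85
Difference (weighted minus unweighted) = 39189.851

39000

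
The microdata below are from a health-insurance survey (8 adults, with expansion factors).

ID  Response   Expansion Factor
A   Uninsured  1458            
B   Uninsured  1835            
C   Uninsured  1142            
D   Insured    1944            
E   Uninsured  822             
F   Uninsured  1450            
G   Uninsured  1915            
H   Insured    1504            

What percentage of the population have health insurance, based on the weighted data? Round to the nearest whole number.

Sum of weights for 'Insured' = 1944 + 1504 = 3448
Total weight = 1458 + 1835 + 1142 + 1944 + 822 + 1450 + 1915 + 1504 = 12070
Weighted proportion = 3448 / 12070 = 0.28566694 → 28.566694%

29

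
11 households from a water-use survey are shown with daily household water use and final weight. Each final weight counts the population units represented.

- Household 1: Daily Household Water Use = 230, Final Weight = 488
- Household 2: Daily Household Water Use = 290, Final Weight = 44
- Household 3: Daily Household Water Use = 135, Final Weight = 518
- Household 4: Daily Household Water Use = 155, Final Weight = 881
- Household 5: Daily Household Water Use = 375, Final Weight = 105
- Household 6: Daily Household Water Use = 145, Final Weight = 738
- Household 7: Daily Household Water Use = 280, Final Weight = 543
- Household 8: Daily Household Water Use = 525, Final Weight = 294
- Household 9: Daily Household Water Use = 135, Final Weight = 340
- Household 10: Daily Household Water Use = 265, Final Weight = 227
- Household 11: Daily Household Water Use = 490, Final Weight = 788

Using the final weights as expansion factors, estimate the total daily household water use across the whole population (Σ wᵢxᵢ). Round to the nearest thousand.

Weighted total = 230×488 + 290×44 + 135×518 + 155×881 + 375×105 + 145×738 + 280×543 + 525×294 + 135×340 + 265×227 + 490×788
  = 112240 + 12760 + 69930 + 136555 + 39375 + 107010 + 152040 + 154350 + 45900 + 60155 + 386120 = 1276435

1276000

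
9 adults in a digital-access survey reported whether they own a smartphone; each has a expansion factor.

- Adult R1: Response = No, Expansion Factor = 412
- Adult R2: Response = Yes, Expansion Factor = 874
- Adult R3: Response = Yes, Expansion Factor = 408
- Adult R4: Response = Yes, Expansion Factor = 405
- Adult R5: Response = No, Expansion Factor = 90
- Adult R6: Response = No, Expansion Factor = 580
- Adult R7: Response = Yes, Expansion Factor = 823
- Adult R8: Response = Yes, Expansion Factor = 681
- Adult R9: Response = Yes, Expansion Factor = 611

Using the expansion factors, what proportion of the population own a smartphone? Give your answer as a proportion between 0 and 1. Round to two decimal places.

0.78

Sum of weights for 'Yes' = 874 + 408 + 405 + 823 + 681 + 611 = 3802
Total weight = 412 + 874 + 408 + 405 + 90 + 580 + 823 + 681 + 611 = 4884
Weighted proportion = 3802 / 4884 = 0.77846028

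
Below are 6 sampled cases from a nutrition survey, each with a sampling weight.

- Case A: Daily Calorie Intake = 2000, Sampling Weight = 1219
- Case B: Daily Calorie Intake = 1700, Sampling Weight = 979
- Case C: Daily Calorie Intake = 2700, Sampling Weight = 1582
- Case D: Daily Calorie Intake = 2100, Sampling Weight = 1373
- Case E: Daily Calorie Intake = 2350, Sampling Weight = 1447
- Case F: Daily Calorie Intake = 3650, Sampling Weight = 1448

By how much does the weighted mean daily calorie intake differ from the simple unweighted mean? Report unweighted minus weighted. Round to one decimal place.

-61.3

Unweighted sum = 2000 + 1700 + 2700 + 2100 + 2350 + 3650 = 14500
Unweighted mean = 14500 / 6 = 2416.6667
Weighted sum = 2000×1219 + 1700×979 + 2700×1582 + 2100×1373 + 2350×1447 + 3650×1448
  = 19942650
Sum of weights = 1219 + 979 + 1582 + 1373 + 1447 + 1448 = 8048
Weighted mean = 19942650 / 8048 = 2477.9635
Difference (unweighted minus weighted) = -61.296803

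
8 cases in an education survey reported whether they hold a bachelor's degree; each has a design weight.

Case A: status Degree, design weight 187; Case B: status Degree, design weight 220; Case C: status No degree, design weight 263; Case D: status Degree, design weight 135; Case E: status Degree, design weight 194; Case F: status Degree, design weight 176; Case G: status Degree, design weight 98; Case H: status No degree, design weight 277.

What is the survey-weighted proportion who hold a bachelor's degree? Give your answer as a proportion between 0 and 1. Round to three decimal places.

0.652

Sum of weights for 'Degree' = 187 + 220 + 135 + 194 + 176 + 98 = 1010
Total weight = 187 + 220 + 263 + 135 + 194 + 176 + 98 + 277 = 1550
Weighted proportion = 1010 / 1550 = 0.6516129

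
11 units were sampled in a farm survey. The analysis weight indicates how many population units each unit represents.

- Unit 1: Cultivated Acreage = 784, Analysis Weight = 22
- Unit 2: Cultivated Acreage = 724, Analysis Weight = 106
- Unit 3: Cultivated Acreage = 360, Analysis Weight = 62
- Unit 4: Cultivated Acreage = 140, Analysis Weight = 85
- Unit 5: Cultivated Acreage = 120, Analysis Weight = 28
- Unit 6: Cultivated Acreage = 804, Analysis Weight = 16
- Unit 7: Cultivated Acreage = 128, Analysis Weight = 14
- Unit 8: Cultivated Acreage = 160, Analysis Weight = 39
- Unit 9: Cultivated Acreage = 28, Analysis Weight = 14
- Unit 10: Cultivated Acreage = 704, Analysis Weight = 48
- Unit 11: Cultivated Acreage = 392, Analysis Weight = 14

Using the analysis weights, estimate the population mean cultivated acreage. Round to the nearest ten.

430

Weighted sum = 784×22 + 724×106 + 360×62 + 140×85 + 120×28 + 804×16 + 128×14 + 160×39 + 28×14 + 704×48 + 392×14
  = 17248 + 76744 + 22320 + 11900 + 3360 + 12864 + 1792 + 6240 + 392 + 33792 + 5488 = 192140
Sum of weights = 22 + 106 + 62 + 85 + 28 + 16 + 14 + 39 + 14 + 48 + 14 = 448
Weighted mean = 192140 / 448 = 428.88393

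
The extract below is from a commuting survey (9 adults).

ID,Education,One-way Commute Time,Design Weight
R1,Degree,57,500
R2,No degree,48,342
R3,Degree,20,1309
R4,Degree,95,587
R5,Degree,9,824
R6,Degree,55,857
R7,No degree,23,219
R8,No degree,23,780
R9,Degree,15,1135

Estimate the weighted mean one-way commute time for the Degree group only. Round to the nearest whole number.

Degree rows: R1, R3, R4, R5, R6, R9
Weighted sum = 57×500 + 20×1309 + 95×587 + 9×824 + 55×857 + 15×1135
  = 28500 + 26180 + 55765 + 7416 + 47135 + 17025 = 182021
Sum of weights = 500 + 1309 + 587 + 824 + 857 + 1135 = 5212
Weighted mean = 182021 / 5212 = 34.923446

35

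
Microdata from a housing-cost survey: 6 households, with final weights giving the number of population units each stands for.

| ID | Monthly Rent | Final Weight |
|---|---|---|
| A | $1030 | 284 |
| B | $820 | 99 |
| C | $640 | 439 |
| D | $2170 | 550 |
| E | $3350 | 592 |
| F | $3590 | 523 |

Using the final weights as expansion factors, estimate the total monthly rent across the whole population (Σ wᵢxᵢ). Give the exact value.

5708930

Weighted total = 1030×284 + 820×99 + 640×439 + 2170×550 + 3350×592 + 3590×523
  = 292520 + 81180 + 280960 + 1193500 + 1983200 + 1877570 = 5708930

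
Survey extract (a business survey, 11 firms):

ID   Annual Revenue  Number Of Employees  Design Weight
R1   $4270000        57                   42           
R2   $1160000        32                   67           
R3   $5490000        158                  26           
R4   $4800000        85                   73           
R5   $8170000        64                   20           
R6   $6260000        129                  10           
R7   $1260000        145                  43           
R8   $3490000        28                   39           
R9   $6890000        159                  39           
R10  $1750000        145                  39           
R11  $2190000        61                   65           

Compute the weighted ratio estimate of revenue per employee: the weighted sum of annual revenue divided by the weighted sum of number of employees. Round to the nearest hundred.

Σ wᵢ·y = 4270000×42 + 1160000×67 + 5490000×26 + 4800000×73 + 8170000×20 + 6260000×10 + 1260000×43 + 3490000×39 + 6890000×39 + 1750000×39 + 2190000×65
  = 179340000 + 77720000 + 142740000 + 350400000 + 163400000 + 62600000 + 54180000 + 136110000 + 268710000 + 68250000 + 142350000 = 1645800000
Σ wᵢ·x = 40569
Ratio = 1645800000 / 40569 = 40567.921

40600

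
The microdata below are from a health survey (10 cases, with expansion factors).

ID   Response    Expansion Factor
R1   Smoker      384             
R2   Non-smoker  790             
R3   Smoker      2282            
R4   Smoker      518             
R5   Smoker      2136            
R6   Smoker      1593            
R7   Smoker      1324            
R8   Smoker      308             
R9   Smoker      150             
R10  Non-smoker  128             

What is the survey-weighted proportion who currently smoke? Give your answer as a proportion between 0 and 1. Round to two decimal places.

Sum of weights for 'Smoker' = 384 + 2282 + 518 + 2136 + 1593 + 1324 + 308 + 150 = 8695
Total weight = 384 + 790 + 2282 + 518 + 2136 + 1593 + 1324 + 308 + 150 + 128 = 9613
Weighted proportion = 8695 / 9613 = 0.90450432

0.90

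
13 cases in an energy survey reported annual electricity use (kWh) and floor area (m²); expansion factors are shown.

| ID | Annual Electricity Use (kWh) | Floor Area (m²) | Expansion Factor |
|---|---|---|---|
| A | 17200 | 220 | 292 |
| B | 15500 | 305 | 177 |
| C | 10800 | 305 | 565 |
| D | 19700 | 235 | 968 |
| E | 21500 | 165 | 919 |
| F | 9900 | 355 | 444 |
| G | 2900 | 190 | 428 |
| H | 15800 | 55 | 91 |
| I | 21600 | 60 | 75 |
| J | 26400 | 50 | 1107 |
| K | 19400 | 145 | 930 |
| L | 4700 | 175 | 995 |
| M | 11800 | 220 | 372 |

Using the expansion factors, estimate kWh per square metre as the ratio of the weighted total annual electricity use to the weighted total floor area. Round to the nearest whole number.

Σ wᵢ·y = 117723500
Σ wᵢ·x = 1364275
Ratio = 117723500 / 1364275 = 86.290154

86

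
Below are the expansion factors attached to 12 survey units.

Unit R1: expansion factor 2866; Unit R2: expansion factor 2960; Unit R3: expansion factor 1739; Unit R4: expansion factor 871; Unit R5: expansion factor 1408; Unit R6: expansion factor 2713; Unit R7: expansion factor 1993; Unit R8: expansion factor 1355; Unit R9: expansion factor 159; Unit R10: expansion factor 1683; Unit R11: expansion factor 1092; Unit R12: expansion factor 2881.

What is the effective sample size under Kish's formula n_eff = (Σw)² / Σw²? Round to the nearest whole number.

10

Σ wᵢ = 2866 + 2960 + 1739 + 871 + 1408 + 2713 + 1993 + 1355 + 159 + 1683 + 1092 + 2881 = 21720
Σ wᵢ² = 48259620
n_eff = 21720² / 48259620 = 471758400 / 48259620 = 9.7754272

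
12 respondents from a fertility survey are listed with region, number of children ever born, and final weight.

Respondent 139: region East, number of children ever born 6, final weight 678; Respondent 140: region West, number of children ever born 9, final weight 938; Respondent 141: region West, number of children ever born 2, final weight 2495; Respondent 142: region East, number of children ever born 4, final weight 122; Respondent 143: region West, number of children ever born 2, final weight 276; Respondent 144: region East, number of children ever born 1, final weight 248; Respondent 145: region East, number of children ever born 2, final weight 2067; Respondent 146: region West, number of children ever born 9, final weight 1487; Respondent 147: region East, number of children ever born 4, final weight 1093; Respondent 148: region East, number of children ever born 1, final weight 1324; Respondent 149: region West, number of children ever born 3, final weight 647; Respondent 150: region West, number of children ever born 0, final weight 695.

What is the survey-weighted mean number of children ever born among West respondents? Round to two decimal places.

4.48

West rows: 140, 141, 143, 146, 149, 150
Weighted sum = 9×938 + 2×2495 + 2×276 + 9×1487 + 3×647 + 0×695
  = 8442 + 4990 + 552 + 13383 + 1941 + 0 = 29308
Sum of weights = 6538
Weighted mean = 29308 / 6538 = 4.4827164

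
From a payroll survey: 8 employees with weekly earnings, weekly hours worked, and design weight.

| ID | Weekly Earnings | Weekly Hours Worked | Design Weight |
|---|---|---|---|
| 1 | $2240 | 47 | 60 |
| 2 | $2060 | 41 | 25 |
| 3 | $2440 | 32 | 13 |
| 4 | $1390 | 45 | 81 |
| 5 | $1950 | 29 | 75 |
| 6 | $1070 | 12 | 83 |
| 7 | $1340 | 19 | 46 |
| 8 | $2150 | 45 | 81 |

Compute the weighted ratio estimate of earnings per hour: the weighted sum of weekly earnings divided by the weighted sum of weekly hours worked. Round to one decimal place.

51.4

Σ wᵢ·y = 2240×60 + 2060×25 + 2440×13 + 1390×81 + 1950×75 + 1070×83 + 1340×46 + 2150×81
  = 801060
Σ wᵢ·x = 47×60 + 41×25 + 32×13 + 45×81 + 29×75 + 12×83 + 19×46 + 45×81
  = 15596
Ratio = 801060 / 15596 = 51.36317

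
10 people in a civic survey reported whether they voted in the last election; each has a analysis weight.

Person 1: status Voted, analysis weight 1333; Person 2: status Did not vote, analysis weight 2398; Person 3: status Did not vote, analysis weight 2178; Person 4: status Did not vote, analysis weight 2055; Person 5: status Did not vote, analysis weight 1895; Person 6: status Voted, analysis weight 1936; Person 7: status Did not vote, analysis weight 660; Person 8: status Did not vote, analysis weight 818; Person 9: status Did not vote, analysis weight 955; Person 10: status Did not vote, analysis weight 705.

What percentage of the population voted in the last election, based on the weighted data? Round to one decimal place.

Sum of weights for 'Voted' = 1333 + 1936 = 3269
Total weight = 1333 + 2398 + 2178 + 2055 + 1895 + 1936 + 660 + 818 + 955 + 705 = 14933
Weighted proportion = 3269 / 14933 = 0.21891114 → 21.891114%

21.9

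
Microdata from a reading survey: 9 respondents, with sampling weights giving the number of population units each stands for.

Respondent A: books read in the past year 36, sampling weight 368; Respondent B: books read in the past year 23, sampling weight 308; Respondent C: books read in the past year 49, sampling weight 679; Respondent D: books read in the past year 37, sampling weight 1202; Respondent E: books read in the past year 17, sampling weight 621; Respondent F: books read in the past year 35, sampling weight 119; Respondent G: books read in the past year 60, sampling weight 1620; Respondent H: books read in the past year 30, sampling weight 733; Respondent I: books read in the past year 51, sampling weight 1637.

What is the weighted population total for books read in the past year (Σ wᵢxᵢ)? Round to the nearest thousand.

Weighted total = 36×368 + 23×308 + 49×679 + 37×1202 + 17×621 + 35×119 + 60×1620 + 30×733 + 51×1637
  = 13248 + 7084 + 33271 + 44474 + 10557 + 4165 + 97200 + 21990 + 83487 = 315476

315000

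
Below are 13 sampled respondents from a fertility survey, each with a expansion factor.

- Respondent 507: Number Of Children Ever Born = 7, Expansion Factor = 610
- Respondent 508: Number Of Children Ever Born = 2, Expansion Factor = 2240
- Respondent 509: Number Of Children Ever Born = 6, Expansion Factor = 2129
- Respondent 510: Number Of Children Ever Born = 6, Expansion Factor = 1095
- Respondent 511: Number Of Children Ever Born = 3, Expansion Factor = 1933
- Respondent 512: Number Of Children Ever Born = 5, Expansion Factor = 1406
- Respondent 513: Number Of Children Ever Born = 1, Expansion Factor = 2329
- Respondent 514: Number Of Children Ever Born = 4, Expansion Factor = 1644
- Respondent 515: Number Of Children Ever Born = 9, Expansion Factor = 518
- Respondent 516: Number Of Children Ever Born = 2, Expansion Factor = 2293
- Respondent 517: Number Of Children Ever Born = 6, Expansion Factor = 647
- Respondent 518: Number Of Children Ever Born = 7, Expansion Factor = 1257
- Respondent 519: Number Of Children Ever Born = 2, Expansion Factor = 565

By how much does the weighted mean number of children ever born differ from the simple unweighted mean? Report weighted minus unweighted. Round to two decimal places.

Unweighted sum = 60
Unweighted mean = 60 / 13 = 4.6153846
Weighted sum = 72887
Sum of weights = 18666
Weighted mean = 72887 / 18666 = 3.9048002
Difference (weighted minus unweighted) = -0.71058444

-0.71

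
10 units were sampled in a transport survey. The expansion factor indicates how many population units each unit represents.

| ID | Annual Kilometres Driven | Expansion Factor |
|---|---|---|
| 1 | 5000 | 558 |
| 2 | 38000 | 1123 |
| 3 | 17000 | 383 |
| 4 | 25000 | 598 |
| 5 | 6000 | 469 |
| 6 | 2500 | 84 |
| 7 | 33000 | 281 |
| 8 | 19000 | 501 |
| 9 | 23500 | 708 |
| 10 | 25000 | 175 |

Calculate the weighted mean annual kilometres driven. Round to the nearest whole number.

Weighted sum = 5000×558 + 38000×1123 + 17000×383 + 25000×598 + 6000×469 + 2500×84 + 33000×281 + 19000×501 + 23500×708 + 25000×175
  = 109754000
Sum of weights = 558 + 1123 + 383 + 598 + 469 + 84 + 281 + 501 + 708 + 175 = 4880
Weighted mean = 109754000 / 4880 = 22490.574

22491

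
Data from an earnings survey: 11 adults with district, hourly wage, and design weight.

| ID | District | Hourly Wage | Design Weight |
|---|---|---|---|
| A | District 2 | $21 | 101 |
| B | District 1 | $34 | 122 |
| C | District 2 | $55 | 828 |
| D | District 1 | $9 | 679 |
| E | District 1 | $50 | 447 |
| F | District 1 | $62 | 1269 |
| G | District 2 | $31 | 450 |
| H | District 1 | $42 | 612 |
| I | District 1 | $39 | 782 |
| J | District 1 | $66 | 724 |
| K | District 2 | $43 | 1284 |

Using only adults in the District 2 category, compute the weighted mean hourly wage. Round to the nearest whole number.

44

District 2 rows: A, C, G, K
Weighted sum = 21×101 + 55×828 + 31×450 + 43×1284
  = 2121 + 45540 + 13950 + 55212 = 116823
Sum of weights = 101 + 828 + 450 + 1284 = 2663
Weighted mean = 116823 / 2663 = 43.868945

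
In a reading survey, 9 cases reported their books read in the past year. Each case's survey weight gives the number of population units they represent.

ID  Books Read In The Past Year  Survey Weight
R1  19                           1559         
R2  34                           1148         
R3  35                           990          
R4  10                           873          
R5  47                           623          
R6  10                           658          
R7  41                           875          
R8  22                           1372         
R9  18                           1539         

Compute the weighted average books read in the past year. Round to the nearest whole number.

Weighted sum = 19×1559 + 34×1148 + 35×990 + 10×873 + 47×623 + 10×658 + 41×875 + 22×1372 + 18×1539
  = 29621 + 39032 + 34650 + 8730 + 29281 + 6580 + 35875 + 30184 + 27702 = 241655
Sum of weights = 1559 + 1148 + 990 + 873 + 623 + 658 + 875 + 1372 + 1539 = 9637
Weighted mean = 241655 / 9637 = 25.07575

25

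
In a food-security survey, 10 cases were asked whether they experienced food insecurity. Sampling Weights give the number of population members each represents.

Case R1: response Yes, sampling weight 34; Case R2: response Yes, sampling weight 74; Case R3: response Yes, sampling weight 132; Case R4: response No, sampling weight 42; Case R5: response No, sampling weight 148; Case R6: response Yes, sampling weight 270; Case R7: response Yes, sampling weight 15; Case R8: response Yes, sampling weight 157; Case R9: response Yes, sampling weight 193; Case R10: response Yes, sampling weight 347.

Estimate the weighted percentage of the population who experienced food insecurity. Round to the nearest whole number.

Sum of weights for 'Yes' = 34 + 74 + 132 + 270 + 15 + 157 + 193 + 347 = 1222
Total weight = 34 + 74 + 132 + 42 + 148 + 270 + 15 + 157 + 193 + 347 = 1412
Weighted proportion = 1222 / 1412 = 0.86543909 → 86.543909%

87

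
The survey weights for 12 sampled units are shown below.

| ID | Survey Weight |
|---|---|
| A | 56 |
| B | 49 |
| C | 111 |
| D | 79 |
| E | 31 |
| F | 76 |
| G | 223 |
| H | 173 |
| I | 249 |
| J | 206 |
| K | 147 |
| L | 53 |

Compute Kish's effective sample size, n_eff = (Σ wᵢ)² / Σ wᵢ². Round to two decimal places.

Σ wᵢ = 56 + 49 + 111 + 79 + 31 + 76 + 223 + 173 + 249 + 206 + 147 + 53 = 1453
Σ wᵢ² = 239349
n_eff = 1453² / 239349 = 2111209 / 239349 = 8.8206301

8.82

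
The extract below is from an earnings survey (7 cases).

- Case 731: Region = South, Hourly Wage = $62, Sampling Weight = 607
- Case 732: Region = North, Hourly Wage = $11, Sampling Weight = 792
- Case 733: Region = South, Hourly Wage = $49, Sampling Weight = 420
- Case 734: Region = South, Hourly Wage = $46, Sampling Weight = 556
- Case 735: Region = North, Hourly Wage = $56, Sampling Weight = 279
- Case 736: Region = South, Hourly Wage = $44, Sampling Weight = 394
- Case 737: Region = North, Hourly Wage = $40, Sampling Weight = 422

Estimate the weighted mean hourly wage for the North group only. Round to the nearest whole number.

North rows: 732, 735, 737
Weighted sum = 11×792 + 56×279 + 40×422
  = 41216
Sum of weights = 792 + 279 + 422 = 1493
Weighted mean = 41216 / 1493 = 27.606162

28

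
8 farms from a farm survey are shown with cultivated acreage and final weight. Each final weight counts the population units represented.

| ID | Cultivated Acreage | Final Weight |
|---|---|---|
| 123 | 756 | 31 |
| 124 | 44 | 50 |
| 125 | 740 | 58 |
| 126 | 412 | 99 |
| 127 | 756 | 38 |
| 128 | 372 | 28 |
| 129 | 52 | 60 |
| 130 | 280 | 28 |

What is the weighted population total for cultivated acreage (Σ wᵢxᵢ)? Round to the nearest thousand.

159000

Weighted total = 756×31 + 44×50 + 740×58 + 412×99 + 756×38 + 372×28 + 52×60 + 280×28
  = 23436 + 2200 + 42920 + 40788 + 28728 + 10416 + 3120 + 7840 = 159448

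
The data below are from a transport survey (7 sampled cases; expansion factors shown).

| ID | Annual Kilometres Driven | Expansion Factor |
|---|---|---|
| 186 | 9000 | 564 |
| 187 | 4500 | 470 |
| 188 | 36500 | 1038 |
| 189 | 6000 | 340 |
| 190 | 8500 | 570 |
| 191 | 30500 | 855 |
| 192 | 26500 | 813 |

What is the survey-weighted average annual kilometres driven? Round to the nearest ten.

Weighted sum = 9000×564 + 4500×470 + 36500×1038 + 6000×340 + 8500×570 + 30500×855 + 26500×813
  = 99585000
Sum of weights = 564 + 470 + 1038 + 340 + 570 + 855 + 813 = 4650
Weighted mean = 99585000 / 4650 = 21416.129

21420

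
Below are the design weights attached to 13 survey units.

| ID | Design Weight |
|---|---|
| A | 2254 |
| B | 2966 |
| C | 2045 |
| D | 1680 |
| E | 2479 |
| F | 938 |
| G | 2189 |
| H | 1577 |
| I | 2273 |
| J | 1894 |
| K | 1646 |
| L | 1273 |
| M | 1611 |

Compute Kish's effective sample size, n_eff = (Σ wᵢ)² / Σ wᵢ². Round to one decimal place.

12.1

Σ wᵢ = 24825
Σ wᵢ² = 50864963
n_eff = 24825² / 50864963 = 616280625 / 50864963 = 12.116014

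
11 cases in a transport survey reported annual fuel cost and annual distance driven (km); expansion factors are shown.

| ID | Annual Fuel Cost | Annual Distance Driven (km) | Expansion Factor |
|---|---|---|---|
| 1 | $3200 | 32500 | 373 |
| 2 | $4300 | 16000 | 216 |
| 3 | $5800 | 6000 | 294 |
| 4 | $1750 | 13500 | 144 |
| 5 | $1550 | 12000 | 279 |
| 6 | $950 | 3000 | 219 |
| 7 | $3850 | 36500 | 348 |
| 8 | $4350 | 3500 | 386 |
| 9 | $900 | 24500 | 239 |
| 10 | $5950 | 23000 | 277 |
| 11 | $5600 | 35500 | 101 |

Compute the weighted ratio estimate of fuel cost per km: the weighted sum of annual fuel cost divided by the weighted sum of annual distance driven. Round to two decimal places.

Σ wᵢ·y = 3200×373 + 4300×216 + 5800×294 + 1750×144 + 1550×279 + 950×219 + 3850×348 + 4350×386 + 900×239 + 5950×277 + 5600×101
  = 10167850
Σ wᵢ·x = 32500×373 + 16000×216 + 6000×294 + 13500×144 + 12000×279 + 3000×219 + 36500×348 + 3500×386 + 24500×239 + 23000×277 + 35500×101
  = 12122500 + 3456000 + 1764000 + 1944000 + 3348000 + 657000 + 12702000 + 1351000 + 5855500 + 6371000 + 3585500 = 53156500
Ratio = 10167850 / 53156500 = 0.1912814

0.19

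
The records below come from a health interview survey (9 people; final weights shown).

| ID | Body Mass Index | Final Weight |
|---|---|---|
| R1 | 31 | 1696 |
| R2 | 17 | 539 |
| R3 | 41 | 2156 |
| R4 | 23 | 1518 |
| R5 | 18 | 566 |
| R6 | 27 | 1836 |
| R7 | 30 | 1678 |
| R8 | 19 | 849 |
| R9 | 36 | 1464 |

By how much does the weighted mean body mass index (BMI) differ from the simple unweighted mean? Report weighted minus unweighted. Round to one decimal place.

Unweighted sum = 31 + 17 + 41 + 23 + 18 + 27 + 30 + 19 + 36 = 242
Unweighted mean = 242 / 9 = 26.888889
Weighted sum = 31×1696 + 17×539 + 41×2156 + 23×1518 + 18×566 + 27×1836 + 30×1678 + 19×849 + 36×1464
  = 363984
Sum of weights = 1696 + 539 + 2156 + 1518 + 566 + 1836 + 1678 + 849 + 1464 = 12302
Weighted mean = 363984 / 12302 = 29.587384
Difference (weighted minus unweighted) = 2.6984953

2.7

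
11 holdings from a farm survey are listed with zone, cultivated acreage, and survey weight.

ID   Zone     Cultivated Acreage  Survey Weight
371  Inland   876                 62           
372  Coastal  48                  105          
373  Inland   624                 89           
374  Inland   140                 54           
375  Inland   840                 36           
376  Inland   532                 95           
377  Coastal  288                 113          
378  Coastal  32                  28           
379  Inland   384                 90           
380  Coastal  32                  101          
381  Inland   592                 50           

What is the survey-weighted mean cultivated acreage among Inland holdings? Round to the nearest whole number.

Inland rows: 371, 373, 374, 375, 376, 379, 381
Weighted sum = 262348
Sum of weights = 62 + 89 + 54 + 36 + 95 + 90 + 50 = 476
Weighted mean = 262348 / 476 = 551.15126

551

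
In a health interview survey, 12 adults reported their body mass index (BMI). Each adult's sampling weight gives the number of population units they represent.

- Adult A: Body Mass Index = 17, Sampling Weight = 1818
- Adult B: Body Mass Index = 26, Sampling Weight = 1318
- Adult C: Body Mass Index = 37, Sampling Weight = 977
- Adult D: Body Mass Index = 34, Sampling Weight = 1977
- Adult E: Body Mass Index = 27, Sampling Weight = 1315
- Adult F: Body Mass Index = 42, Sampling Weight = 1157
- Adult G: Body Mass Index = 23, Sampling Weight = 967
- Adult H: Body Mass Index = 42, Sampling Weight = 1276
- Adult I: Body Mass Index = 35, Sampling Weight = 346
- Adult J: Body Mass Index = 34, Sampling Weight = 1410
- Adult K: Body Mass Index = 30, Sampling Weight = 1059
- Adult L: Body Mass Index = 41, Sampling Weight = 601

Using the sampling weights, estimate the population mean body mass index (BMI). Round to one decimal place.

31.3

Weighted sum = 17×1818 + 26×1318 + 37×977 + 34×1977 + 27×1315 + 42×1157 + 23×967 + 42×1276 + 35×346 + 34×1410 + 30×1059 + 41×601
  = 30906 + 34268 + 36149 + 67218 + 35505 + 48594 + 22241 + 53592 + 12110 + 47940 + 31770 + 24641 = 444934
Sum of weights = 1818 + 1318 + 977 + 1977 + 1315 + 1157 + 967 + 1276 + 346 + 1410 + 1059 + 601 = 14221
Weighted mean = 444934 / 14221 = 31.287111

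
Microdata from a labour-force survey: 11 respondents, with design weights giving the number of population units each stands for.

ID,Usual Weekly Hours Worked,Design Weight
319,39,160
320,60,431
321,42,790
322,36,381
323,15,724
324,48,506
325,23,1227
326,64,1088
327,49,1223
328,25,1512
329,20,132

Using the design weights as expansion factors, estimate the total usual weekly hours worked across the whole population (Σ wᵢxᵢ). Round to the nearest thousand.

Weighted total = 312364

312000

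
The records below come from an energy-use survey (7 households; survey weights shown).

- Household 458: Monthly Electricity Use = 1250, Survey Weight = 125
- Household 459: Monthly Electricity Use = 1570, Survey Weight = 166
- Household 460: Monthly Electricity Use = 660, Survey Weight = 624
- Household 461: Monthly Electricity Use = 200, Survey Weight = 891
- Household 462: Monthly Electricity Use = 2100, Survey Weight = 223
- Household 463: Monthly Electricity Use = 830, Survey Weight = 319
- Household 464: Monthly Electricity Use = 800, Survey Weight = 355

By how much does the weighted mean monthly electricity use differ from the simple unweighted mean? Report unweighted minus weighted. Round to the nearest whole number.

310

Unweighted sum = 1250 + 1570 + 660 + 200 + 2100 + 830 + 800 = 7410
Unweighted mean = 7410 / 7 = 1058.5714
Weighted sum = 1250×125 + 1570×166 + 660×624 + 200×891 + 2100×223 + 830×319 + 800×355
  = 156250 + 260620 + 411840 + 178200 + 468300 + 264770 + 284000 = 2023980
Sum of weights = 125 + 166 + 624 + 891 + 223 + 319 + 355 = 2703
Weighted mean = 2023980 / 2703 = 748.79023
Difference (unweighted minus weighted) = 309.7812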